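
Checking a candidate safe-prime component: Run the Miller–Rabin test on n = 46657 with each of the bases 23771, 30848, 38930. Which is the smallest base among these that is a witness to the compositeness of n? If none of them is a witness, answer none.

n − 1 = 46656 = 2^6 · 729, so s = 6 and d = 729.
Base 23771: x_0 = 23771^729 mod 46657 = 10551. x_0 is neither 1 nor 46656, so continue squaring. x_1 = 10551^2 mod 46657 = 46656. x_1 ≡ −1, so 23771 is not a witness.
Base 30848: x_0 = 30848^729 mod 46657 = 43289. x_0 is neither 1 nor 46656, so continue squaring. x_1 = 43289^2 mod 46657 = 5773. x_2 = 5773^2 mod 46657 = 14431. x_3 = 14431^2 mod 46657 = 23570. x_4 = 23570^2 mod 46657 = 1. x_4 = 1 but x_3 ≠ ±1, a nontrivial square root of 1 — 30848 is a witness and 46657 is composite.
Base 38930: x_0 = 38930^729 mod 46657 = 38930. x_0 is neither 1 nor 46656, so continue squaring. x_1 = 38930^2 mod 46657 = 32226. x_2 = 32226^2 mod 46657 = 23570. x_3 = 23570^2 mod 46657 = 1. x_3 = 1 but x_2 ≠ ±1, a nontrivial square root of 1 — 38930 is a witness and 46657 is composite.
The smallest witness among the given bases is 30848.

30848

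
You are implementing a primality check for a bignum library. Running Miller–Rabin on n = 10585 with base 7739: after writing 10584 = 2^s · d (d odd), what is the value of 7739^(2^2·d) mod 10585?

1

n − 1 = 10584 = 2^3 · 1323, so s = 3 and d = 1323.
x_0 = 7739^1323 mod 10585 = 8469.
x_1 = 8469^2 mod 10585 = 1.
x_2 = 1^2 mod 10585 = 1.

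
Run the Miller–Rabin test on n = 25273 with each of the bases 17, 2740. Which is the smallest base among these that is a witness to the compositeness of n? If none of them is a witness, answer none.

n − 1 = 25272 = 2^3 · 3159, so s = 3 and d = 3159.
Base 17: x_0 = 17^3159 mod 25273 = 11819. x_0 is neither 1 nor 25272, so continue squaring. x_1 = 11819^2 mod 25273 = 4890. x_2 = 4890^2 mod 25273 = 3842. Reached i = s−1 = 2 without hitting −1: 17 is a Miller–Rabin witness and 25273 is composite.
Base 2740: x_0 = 2740^3159 mod 25273 = 12224. x_0 is neither 1 nor 25272, so continue squaring. x_1 = 12224^2 mod 25273 = 12200. x_2 = 12200^2 mod 25273 = 7303. Reached i = s−1 = 2 without hitting −1: 2740 is a Miller–Rabin witness and 25273 is composite.
The smallest witness among the given bases is 17.

17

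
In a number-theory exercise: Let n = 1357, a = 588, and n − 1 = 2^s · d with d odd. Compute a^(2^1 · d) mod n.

607

n − 1 = 1356 = 2^2 · 339, so s = 2 and d = 339.
x_0 = 588^339 mod 1357 = 854.
x_1 = 854^2 mod 1357 = 607.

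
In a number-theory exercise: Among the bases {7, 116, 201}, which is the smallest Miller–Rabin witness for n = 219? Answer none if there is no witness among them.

7

n − 1 = 218 = 2^1 · 109, so s = 1 and d = 109.
Base 7: x_0 = 7^109 mod 219 = 139. x_0 ∉ {1, 218} and s = 1, so 7 is a Miller–Rabin witness and 219 is composite.
Base 116: x_0 = 116^109 mod 219 = 176. x_0 ∉ {1, 218} and s = 1, so 116 is a Miller–Rabin witness and 219 is composite.
Base 201: x_0 = 201^109 mod 219 = 201. x_0 ∉ {1, 218} and s = 1, so 201 is a Miller–Rabin witness and 219 is composite.
The smallest witness among the given bases is 7.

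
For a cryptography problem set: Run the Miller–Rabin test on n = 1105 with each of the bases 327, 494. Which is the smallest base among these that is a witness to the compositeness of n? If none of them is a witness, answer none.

494

n − 1 = 1104 = 2^4 · 69, so s = 4 and d = 69.
Base 327: x_0 = 327^69 mod 1105 = 837. x_0 is neither 1 nor 1104, so continue squaring. x_1 = 837^2 mod 1105 = 1104. x_1 ≡ −1, so 327 is not a witness.
Base 494: x_0 = 494^69 mod 1105 = 494. x_0 is neither 1 nor 1104, so continue squaring. x_1 = 494^2 mod 1105 = 936. x_2 = 936^2 mod 1105 = 936. x_3 = 936^2 mod 1105 = 936. Reached i = s−1 = 3 without hitting −1: 494 is a Miller–Rabin witness and 1105 is composite.
The smallest witness among the given bases is 494.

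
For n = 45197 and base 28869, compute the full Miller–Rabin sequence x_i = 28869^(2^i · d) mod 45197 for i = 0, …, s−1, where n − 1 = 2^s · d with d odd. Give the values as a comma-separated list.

15637, 45196

n − 1 = 45196 = 2^2 · 11299, so s = 2 and d = 11299.
x_0 = 28869^11299 mod 45197 = 15637.
x_1 = 15637^2 mod 45197 = 45196.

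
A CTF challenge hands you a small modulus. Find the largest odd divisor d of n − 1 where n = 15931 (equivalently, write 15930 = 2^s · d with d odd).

7965

Halving: 15930 → 7965; 7965 is odd.
So 15930 = 2^1 · 7965.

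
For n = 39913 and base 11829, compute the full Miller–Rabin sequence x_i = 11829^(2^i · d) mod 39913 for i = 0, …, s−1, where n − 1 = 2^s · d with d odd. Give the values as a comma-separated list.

n − 1 = 39912 = 2^3 · 4989, so s = 3 and d = 4989.
x_0 = 11829^4989 mod 39913 = 35037.
x_1 = 35037^2 mod 39913 = 27141.
x_2 = 27141^2 mod 39913 = 39466.

35037, 27141, 39466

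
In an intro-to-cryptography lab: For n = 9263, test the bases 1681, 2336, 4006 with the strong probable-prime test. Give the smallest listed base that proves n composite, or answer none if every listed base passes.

n − 1 = 9262 = 2^1 · 4631, so s = 1 and d = 4631.
Base 1681: x_0 = 1681^4631 mod 9263 = 2202. x_0 ∉ {1, 9262} and s = 1, so 1681 is a Miller–Rabin witness and 9263 is composite.
Base 2336: x_0 = 2336^4631 mod 9263 = 1875. x_0 ∉ {1, 9262} and s = 1, so 2336 is a Miller–Rabin witness and 9263 is composite.
Base 4006: x_0 = 4006^4631 mod 9263 = 2564. x_0 ∉ {1, 9262} and s = 1, so 4006 is a Miller–Rabin witness and 9263 is composite.
The smallest witness among the given bases is 1681.

1681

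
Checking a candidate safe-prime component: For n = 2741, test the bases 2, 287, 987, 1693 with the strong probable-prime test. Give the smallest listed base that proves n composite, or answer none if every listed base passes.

n − 1 = 2740 = 2^2 · 685, so s = 2 and d = 685.
Base 2: x_0 = 2^685 mod 2741 = 656. x_0 is neither 1 nor 2740, so continue squaring. x_1 = 656^2 mod 2741 = 2740. x_1 ≡ −1, so 2 is not a witness.
Base 287: x_0 = 287^685 mod 2741 = 656. x_0 is neither 1 nor 2740, so continue squaring. x_1 = 656^2 mod 2741 = 2740. x_1 ≡ −1, so 287 is not a witness.
Base 987: x_0 = 987^685 mod 2741 = 1. x_0 = 1, so 987 is not a witness.
Base 1693: x_0 = 1693^685 mod 2741 = 656. x_0 is neither 1 nor 2740, so continue squaring. x_1 = 656^2 mod 2741 = 2740. x_1 ≡ −1, so 1693 is not a witness.
No listed base is a witness for 2741.

none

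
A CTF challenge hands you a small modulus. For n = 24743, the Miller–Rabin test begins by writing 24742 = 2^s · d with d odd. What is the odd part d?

Halving: 24742 → 12371; 12371 is odd.
So 24742 = 2^1 · 12371.

12371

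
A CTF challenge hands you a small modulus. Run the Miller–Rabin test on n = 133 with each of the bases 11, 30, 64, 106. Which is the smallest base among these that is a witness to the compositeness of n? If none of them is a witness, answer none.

n − 1 = 132 = 2^2 · 33, so s = 2 and d = 33.
Base 11: x_0 = 11^33 mod 133 = 1. x_0 = 1, so 11 is not a witness.
Base 30: x_0 = 30^33 mod 133 = 1. x_0 = 1, so 30 is not a witness.
Base 64: x_0 = 64^33 mod 133 = 1. x_0 = 1, so 64 is not a witness.
Base 106: x_0 = 106^33 mod 133 = 1. x_0 = 1, so 106 is not a witness.
No listed base is a witness for 133.

none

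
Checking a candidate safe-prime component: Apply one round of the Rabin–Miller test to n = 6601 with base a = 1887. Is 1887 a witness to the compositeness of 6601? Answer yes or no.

no

n − 1 = 6600 = 2^3 · 825, so s = 3 and d = 825.
x_0 = 1887^825 mod 6601 = 1.
x_0 = 1, so 1887 is not a witness.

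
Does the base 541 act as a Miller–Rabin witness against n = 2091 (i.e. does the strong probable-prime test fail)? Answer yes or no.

n − 1 = 2090 = 2^1 · 1045, so s = 1 and d = 1045.
x_0 = 541^1045 mod 2091 = 1321.
x_0 ∉ {1, 2090} and s = 1, so 541 is a Miller–Rabin witness and 2091 is composite.

yes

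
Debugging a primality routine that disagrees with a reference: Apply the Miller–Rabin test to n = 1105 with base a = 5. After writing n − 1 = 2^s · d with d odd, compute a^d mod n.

915

n − 1 = 1104 = 2^4 · 69, so s = 4 and d = 69.
5^69 mod 1105 = 915.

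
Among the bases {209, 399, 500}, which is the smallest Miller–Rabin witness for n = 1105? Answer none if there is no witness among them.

n − 1 = 1104 = 2^4 · 69, so s = 4 and d = 69.
Base 209: x_0 = 209^69 mod 1105 = 14. x_0 is neither 1 nor 1104, so continue squaring. x_1 = 14^2 mod 1105 = 196. x_2 = 196^2 mod 1105 = 846. x_3 = 846^2 mod 1105 = 781. Reached i = s−1 = 3 without hitting −1: 209 is a Miller–Rabin witness and 1105 is composite.
Base 399: x_0 = 399^69 mod 1105 = 859. x_0 is neither 1 nor 1104, so continue squaring. x_1 = 859^2 mod 1105 = 846. x_2 = 846^2 mod 1105 = 781. x_3 = 781^2 mod 1105 = 1. x_3 = 1 but x_2 ≠ ±1, a nontrivial square root of 1 — 399 is a witness and 1105 is composite.
Base 500: x_0 = 500^69 mod 1105 = 980. x_0 is neither 1 nor 1104, so continue squaring. x_1 = 980^2 mod 1105 = 155. x_2 = 155^2 mod 1105 = 820. x_3 = 820^2 mod 1105 = 560. Reached i = s−1 = 3 without hitting −1: 500 is a Miller–Rabin witness and 1105 is composite.
The smallest witness among the given bases is 209.

209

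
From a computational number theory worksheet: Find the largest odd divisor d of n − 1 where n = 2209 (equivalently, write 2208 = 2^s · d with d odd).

Halving: 2208 → 1104 → 552 → 276 → 138 → 69; 69 is odd.
So 2208 = 2^5 · 69.

69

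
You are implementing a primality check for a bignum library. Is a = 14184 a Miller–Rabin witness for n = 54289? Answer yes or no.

yes

n − 1 = 54288 = 2^4 · 3393, so s = 4 and d = 3393.
Repeated squaring mod 54289: 14184^1 ≡ 14184, 14184^2 ≡ 45111, 14184^4 ≡ 33445, 14184^8 ≡ 51758, 14184^16 ≡ 54148, 14184^32 ≡ 19881, 14184^64 ≡ 30241, 14184^128 ≡ 19876, 14184^256 ≡ 48612, 14184^512 ≡ 34952, 14184^1024 ≡ 31226, 14184^2048 ≡ 32636.
3393 = 2048 + 1024 + 256 + 64 + 1, so 14184^3393 ≡ 32636·31226·48612·30241·14184 ≡ 33320 (mod 54289).
x_0 = 14184^3393 mod 54289 = 33320.
x_0 is neither 1 nor 54288, so continue squaring.
x_1 = 33320^2 mod 54289 = 12350.
x_2 = 12350^2 mod 54289 = 24699.
x_3 = 24699^2 mod 54289 = 49397.
Reached i = s−1 = 3 without hitting −1: 14184 is a Miller–Rabin witness and 54289 is composite.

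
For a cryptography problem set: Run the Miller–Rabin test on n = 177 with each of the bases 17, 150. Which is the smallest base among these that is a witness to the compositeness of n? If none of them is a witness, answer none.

n − 1 = 176 = 2^4 · 11, so s = 4 and d = 11.
Base 17: x_0 = 17^11 mod 177 = 86. x_0 is neither 1 nor 176, so continue squaring. x_1 = 86^2 mod 177 = 139. x_2 = 139^2 mod 177 = 28. x_3 = 28^2 mod 177 = 76. Reached i = s−1 = 3 without hitting −1: 17 is a Miller–Rabin witness and 177 is composite.
Base 150: x_0 = 150^11 mod 177 = 96. x_0 is neither 1 nor 176, so continue squaring. x_1 = 96^2 mod 177 = 12. x_2 = 12^2 mod 177 = 144. x_3 = 144^2 mod 177 = 27. Reached i = s−1 = 3 without hitting −1: 150 is a Miller–Rabin witness and 177 is composite.
The smallest witness among the given bases is 17.

17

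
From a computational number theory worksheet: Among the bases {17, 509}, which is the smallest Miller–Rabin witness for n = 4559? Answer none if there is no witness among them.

n − 1 = 4558 = 2^1 · 2279, so s = 1 and d = 2279.
Base 17: x_0 = 17^2279 mod 4559 = 3485. x_0 ∉ {1, 4558} and s = 1, so 17 is a Miller–Rabin witness and 4559 is composite.
Base 509: x_0 = 509^2279 mod 4559 = 2615. x_0 ∉ {1, 4558} and s = 1, so 509 is a Miller–Rabin witness and 4559 is composite.
The smallest witness among the given bases is 17.

17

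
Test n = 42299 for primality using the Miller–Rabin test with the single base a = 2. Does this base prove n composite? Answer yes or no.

n − 1 = 42298 = 2^1 · 21149, so s = 1 and d = 21149.
x_0 = 2^21149 mod 42299 = 42298.
x_0 = 42298 ≡ −1, so 2 is not a witness.

no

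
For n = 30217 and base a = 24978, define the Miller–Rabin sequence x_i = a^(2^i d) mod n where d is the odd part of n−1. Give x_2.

n − 1 = 30216 = 2^3 · 3777, so s = 3 and d = 3777.
Repeated squaring mod 30217: 24978^1 ≡ 24978, 24978^2 ≡ 10085, 24978^4 ≡ 27020, 24978^8 ≡ 7463, 24978^16 ≡ 6438, 24978^32 ≡ 20337, 24978^64 ≡ 13490, 24978^128 ≡ 13326, 24978^256 ≡ 27184, 24978^512 ≡ 13121, 24978^1024 ≡ 14392, 24978^2048 ≡ 22346.
3777 = 2048 + 1024 + 512 + 128 + 64 + 1, so 24978^3777 ≡ 22346·14392·13121·13326·13490·24978 ≡ 26413 (mod 30217).
x_0 = 26413.
x_1 = 26413^2 mod 30217 = 26690.
x_2 = 26690^2 mod 30217 = 20542.

20542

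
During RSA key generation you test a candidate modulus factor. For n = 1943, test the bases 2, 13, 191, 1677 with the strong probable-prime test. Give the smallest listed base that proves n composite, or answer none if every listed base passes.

2

n − 1 = 1942 = 2^1 · 971, so s = 1 and d = 971.
Base 2: x_0 = 2^971 mod 1943 = 1505. x_0 ∉ {1, 1942} and s = 1, so 2 is a Miller–Rabin witness and 1943 is composite.
Base 13: x_0 = 13^971 mod 1943 = 934. x_0 ∉ {1, 1942} and s = 1, so 13 is a Miller–Rabin witness and 1943 is composite.
Base 191: x_0 = 191^971 mod 1943 = 882. x_0 ∉ {1, 1942} and s = 1, so 191 is a Miller–Rabin witness and 1943 is composite.
Base 1677: x_0 = 1677^971 mod 1943 = 500. x_0 ∉ {1, 1942} and s = 1, so 1677 is a Miller–Rabin witness and 1943 is composite.
The smallest witness among the given bases is 2.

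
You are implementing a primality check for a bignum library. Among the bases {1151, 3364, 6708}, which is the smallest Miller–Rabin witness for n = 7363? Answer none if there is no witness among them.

n − 1 = 7362 = 2^1 · 3681, so s = 1 and d = 3681.
Base 1151: x_0 = 1151^3681 mod 7363 = 7362. x_0 = 7362 ≡ −1, so 1151 is not a witness.
Base 3364: x_0 = 3364^3681 mod 7363 = 1. x_0 = 1, so 3364 is not a witness.
Base 6708: x_0 = 6708^3681 mod 7363 = 7362. x_0 = 7362 ≡ −1, so 6708 is not a witness.
No listed base is a witness for 7363.

none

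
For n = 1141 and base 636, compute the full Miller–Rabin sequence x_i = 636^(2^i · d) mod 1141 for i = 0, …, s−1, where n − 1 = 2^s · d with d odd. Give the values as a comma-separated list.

n − 1 = 1140 = 2^2 · 285, so s = 2 and d = 285.
x_0 = 636^285 mod 1141 = 1077.
x_1 = 1077^2 mod 1141 = 673.

1077, 673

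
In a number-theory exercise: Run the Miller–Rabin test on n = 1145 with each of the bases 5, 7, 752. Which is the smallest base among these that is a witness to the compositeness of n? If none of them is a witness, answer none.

5

n − 1 = 1144 = 2^3 · 143, so s = 3 and d = 143.
Base 5: x_0 = 5^143 mod 1145 = 650. x_0 is neither 1 nor 1144, so continue squaring. x_1 = 650^2 mod 1145 = 1140. x_2 = 1140^2 mod 1145 = 25. Reached i = s−1 = 2 without hitting −1: 5 is a Miller–Rabin witness and 1145 is composite.
Base 7: x_0 = 7^143 mod 1145 = 73. x_0 is neither 1 nor 1144, so continue squaring. x_1 = 73^2 mod 1145 = 749. x_2 = 749^2 mod 1145 = 1096. Reached i = s−1 = 2 without hitting −1: 7 is a Miller–Rabin witness and 1145 is composite.
Base 752: x_0 = 752^143 mod 1145 = 368. x_0 is neither 1 nor 1144, so continue squaring. x_1 = 368^2 mod 1145 = 314. x_2 = 314^2 mod 1145 = 126. Reached i = s−1 = 2 without hitting −1: 752 is a Miller–Rabin witness and 1145 is composite.
The smallest witness among the given bases is 5.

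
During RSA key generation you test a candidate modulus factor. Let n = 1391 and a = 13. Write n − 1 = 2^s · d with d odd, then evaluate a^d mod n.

39

n − 1 = 1390 = 2^1 · 695, so s = 1 and d = 695.
13^695 mod 1391 = 39.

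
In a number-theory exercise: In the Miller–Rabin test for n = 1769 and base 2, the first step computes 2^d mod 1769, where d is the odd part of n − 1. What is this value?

1490

n − 1 = 1768 = 2^3 · 221, so s = 3 and d = 221.
Repeated squaring mod 1769: 2^1 ≡ 2, 2^2 ≡ 4, 2^4 ≡ 16, 2^8 ≡ 256, 2^16 ≡ 83, 2^32 ≡ 1582, 2^64 ≡ 1358, 2^128 ≡ 866.
221 = 128 + 64 + 16 + 8 + 4 + 1, so 2^221 ≡ 866·1358·83·256·16·2 ≡ 1490 (mod 1769).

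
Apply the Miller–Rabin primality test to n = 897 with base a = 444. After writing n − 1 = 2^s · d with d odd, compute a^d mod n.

258

n − 1 = 896 = 2^7 · 7, so s = 7 and d = 7.
444^7 mod 897 = 258.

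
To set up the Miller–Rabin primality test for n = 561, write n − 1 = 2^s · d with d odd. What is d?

35

Halving: 560 → 280 → 140 → 70 → 35; 35 is odd.
So 560 = 2^4 · 35.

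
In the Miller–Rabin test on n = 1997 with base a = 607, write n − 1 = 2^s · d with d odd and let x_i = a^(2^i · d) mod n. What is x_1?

n − 1 = 1996 = 2^2 · 499, so s = 2 and d = 499.
x_0 = 607^499 mod 1997 = 1.
x_1 = 1^2 mod 1997 = 1.

1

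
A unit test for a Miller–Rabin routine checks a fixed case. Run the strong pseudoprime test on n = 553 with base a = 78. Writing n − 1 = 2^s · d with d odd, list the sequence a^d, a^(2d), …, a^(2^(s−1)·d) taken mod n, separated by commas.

n − 1 = 552 = 2^3 · 69, so s = 3 and d = 69.
x_0 = 78^69 mod 553 = 78.
x_1 = 78^2 mod 553 = 1.
x_2 = 1^2 mod 553 = 1.

78, 1, 1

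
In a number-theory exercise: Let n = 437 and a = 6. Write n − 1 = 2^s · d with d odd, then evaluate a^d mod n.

n − 1 = 436 = 2^2 · 109, so s = 2 and d = 109.
6^109 mod 437 = 234.

234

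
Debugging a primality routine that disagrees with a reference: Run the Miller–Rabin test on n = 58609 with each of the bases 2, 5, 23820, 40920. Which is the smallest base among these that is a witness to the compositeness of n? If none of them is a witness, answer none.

2

n − 1 = 58608 = 2^4 · 3663, so s = 4 and d = 3663.
Base 2: x_0 = 2^3663 mod 58609 = 1286. x_0 is neither 1 nor 58608, so continue squaring. x_1 = 1286^2 mod 58609 = 12744. x_2 = 12744^2 mod 58609 = 3997. x_3 = 3997^2 mod 58609 = 34361. Reached i = s−1 = 3 without hitting −1: 2 is a Miller–Rabin witness and 58609 is composite.
Base 5: x_0 = 5^3663 mod 58609 = 46462. x_0 is neither 1 nor 58608, so continue squaring. x_1 = 46462^2 mod 58609 = 30756. x_2 = 30756^2 mod 58609 = 40885. x_3 = 40885^2 mod 58609 = 54545. Reached i = s−1 = 3 without hitting −1: 5 is a Miller–Rabin witness and 58609 is composite.
Base 23820: x_0 = 23820^3663 mod 58609 = 46659. x_0 is neither 1 nor 58608, so continue squaring. x_1 = 46659^2 mod 58609 = 30976. x_2 = 30976^2 mod 58609 = 24637. x_3 = 24637^2 mod 58609 = 26965. Reached i = s−1 = 3 without hitting −1: 23820 is a Miller–Rabin witness and 58609 is composite.
Base 40920: x_0 = 40920^3663 mod 58609 = 32510. x_0 is neither 1 nor 58608, so continue squaring. x_1 = 32510^2 mod 58609 = 4003. x_2 = 4003^2 mod 58609 = 23752. x_3 = 23752^2 mod 58609 = 45879. Reached i = s−1 = 3 without hitting −1: 40920 is a Miller–Rabin witness and 58609 is composite.
The smallest witness among the given bases is 2.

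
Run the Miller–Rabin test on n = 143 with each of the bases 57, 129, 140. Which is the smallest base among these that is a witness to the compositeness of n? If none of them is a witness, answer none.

57

n − 1 = 142 = 2^1 · 71, so s = 1 and d = 71.
Base 57: x_0 = 57^71 mod 143 = 112. x_0 ∉ {1, 142} and s = 1, so 57 is a Miller–Rabin witness and 143 is composite.
Base 129: x_0 = 129^71 mod 143 = 129. x_0 ∉ {1, 142} and s = 1, so 129 is a Miller–Rabin witness and 143 is composite.
Base 140: x_0 = 140^71 mod 143 = 30. x_0 ∉ {1, 142} and s = 1, so 140 is a Miller–Rabin witness and 143 is composite.
The smallest witness among the given bases is 57.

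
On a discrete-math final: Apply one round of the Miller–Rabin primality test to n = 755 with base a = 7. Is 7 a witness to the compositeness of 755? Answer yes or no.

n − 1 = 754 = 2^1 · 377, so s = 1 and d = 377.
Repeated squaring mod 755: 7^1 ≡ 7, 7^2 ≡ 49, 7^4 ≡ 136, 7^8 ≡ 376, 7^16 ≡ 191, 7^32 ≡ 241, 7^64 ≡ 701, 7^128 ≡ 651, 7^256 ≡ 246.
377 = 256 + 64 + 32 + 16 + 8 + 1, so 7^377 ≡ 246·701·241·191·376·7 ≡ 102 (mod 755).
x_0 = 7^377 mod 755 = 102.
x_0 ∉ {1, 754} and s = 1, so 7 is a Miller–Rabin witness and 755 is composite.

yes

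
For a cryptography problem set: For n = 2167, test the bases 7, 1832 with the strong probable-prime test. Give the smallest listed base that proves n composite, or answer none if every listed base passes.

7

n − 1 = 2166 = 2^1 · 1083, so s = 1 and d = 1083.
Base 7: x_0 = 7^1083 mod 2167 = 1047. x_0 ∉ {1, 2166} and s = 1, so 7 is a Miller–Rabin witness and 2167 is composite.
Base 1832: x_0 = 1832^1083 mod 2167 = 1646. x_0 ∉ {1, 2166} and s = 1, so 1832 is a Miller–Rabin witness and 2167 is composite.
The smallest witness among the given bases is 7.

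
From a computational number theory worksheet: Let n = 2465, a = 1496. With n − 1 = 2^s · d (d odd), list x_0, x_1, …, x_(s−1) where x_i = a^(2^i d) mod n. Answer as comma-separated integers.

1496, 2261, 2176, 2176, 2176

n − 1 = 2464 = 2^5 · 77, so s = 5 and d = 77.
x_0 = 1496^77 mod 2465 = 1496.
x_1 = 1496^2 mod 2465 = 2261.
x_2 = 2261^2 mod 2465 = 2176.
x_3 = 2176^2 mod 2465 = 2176.
x_4 = 2176^2 mod 2465 = 2176.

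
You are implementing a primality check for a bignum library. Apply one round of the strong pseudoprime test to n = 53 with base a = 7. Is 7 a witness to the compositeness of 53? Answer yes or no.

no

n − 1 = 52 = 2^2 · 13, so s = 2 and d = 13.
x_0 = 7^13 mod 53 = 52.
x_0 = 52 ≡ −1, so 7 is not a witness.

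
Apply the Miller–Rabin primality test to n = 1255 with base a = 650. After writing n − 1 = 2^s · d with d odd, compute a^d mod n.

n − 1 = 1254 = 2^1 · 627, so s = 1 and d = 627.
650^627 mod 1255 = 435.

435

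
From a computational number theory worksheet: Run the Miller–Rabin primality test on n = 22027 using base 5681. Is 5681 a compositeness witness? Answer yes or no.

n − 1 = 22026 = 2^1 · 11013, so s = 1 and d = 11013.
x_0 = 5681^11013 mod 22027 = 22026.
x_0 = 22026 ≡ −1, so 5681 is not a witness.

no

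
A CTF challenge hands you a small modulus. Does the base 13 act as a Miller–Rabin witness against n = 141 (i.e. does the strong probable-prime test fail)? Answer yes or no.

n − 1 = 140 = 2^2 · 35, so s = 2 and d = 35.
By repeated squaring, 13^35 ≡ 85 (mod 141).
x_0 = 13^35 mod 141 = 85.
x_0 is neither 1 nor 140, so continue squaring.
x_1 = 85^2 mod 141 = 34.
Reached i = s−1 = 1 without hitting −1: 13 is a Miller–Rabin witness and 141 is composite.

yes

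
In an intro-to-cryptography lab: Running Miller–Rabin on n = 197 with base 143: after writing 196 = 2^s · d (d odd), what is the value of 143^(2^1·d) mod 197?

n − 1 = 196 = 2^2 · 49, so s = 2 and d = 49.
Repeated squaring mod 197: 143^1 ≡ 143, 143^2 ≡ 158, 143^4 ≡ 142, 143^8 ≡ 70, 143^16 ≡ 172, 143^32 ≡ 34.
49 = 32 + 16 + 1, so 143^49 ≡ 34·172·143 ≡ 196 (mod 197).
x_0 = 196.
x_1 = 196^2 mod 197 = 1.

1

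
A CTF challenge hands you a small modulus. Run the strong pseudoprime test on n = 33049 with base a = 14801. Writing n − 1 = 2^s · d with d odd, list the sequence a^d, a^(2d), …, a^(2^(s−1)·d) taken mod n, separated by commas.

n − 1 = 33048 = 2^3 · 4131, so s = 3 and d = 4131.
x_0 = 14801^4131 mod 33049 = 23322.
x_1 = 23322^2 mod 33049 = 28291.
x_2 = 28291^2 mod 33049 = 33048.

23322, 28291, 33048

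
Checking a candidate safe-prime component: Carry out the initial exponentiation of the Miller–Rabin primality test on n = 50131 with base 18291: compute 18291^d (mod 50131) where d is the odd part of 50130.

n − 1 = 50130 = 2^1 · 25065, so s = 1 and d = 25065.
18291^25065 mod 50131 = 50130.

50130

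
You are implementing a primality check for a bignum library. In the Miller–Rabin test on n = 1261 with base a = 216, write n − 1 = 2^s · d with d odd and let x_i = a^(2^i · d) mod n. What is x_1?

n − 1 = 1260 = 2^2 · 315, so s = 2 and d = 315.
x_0 = 216^315 mod 1261 = 1045.
x_1 = 1045^2 mod 1261 = 1260.

1260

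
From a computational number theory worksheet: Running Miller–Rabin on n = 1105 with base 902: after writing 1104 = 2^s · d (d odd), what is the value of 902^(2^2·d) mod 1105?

1

n − 1 = 1104 = 2^4 · 69, so s = 4 and d = 69.
x_0 = 902^69 mod 1105 = 902.
x_1 = 902^2 mod 1105 = 324.
x_2 = 324^2 mod 1105 = 1.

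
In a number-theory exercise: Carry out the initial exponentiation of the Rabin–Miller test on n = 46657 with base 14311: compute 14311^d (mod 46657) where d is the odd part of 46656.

n − 1 = 46656 = 2^6 · 729, so s = 6 and d = 729.
Repeated squaring mod 46657: 14311^1 ≡ 14311, 14311^2 ≡ 27148, 14311^4 ≡ 19932, 14311^8 ≡ 269, 14311^16 ≡ 25704, 14311^32 ≡ 32496, 14311^64 ≡ 2135, 14311^128 ≡ 32496, 14311^256 ≡ 2135, 14311^512 ≡ 32496.
729 = 512 + 128 + 64 + 16 + 8 + 1, so 14311^729 ≡ 32496·32496·2135·25704·269·14311 ≡ 28595 (mod 46657).

28595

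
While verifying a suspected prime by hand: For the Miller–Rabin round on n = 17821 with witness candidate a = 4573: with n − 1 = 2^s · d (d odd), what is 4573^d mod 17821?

n − 1 = 17820 = 2^2 · 4455, so s = 2 and d = 4455.
Repeated squaring mod 17821: 4573^1 ≡ 4573, 4573^2 ≡ 8296, 4573^4 ≡ 16735, 4573^8 ≡ 3210, 4573^16 ≡ 3562, 4573^32 ≡ 17113, 4573^64 ≡ 2276, 4573^128 ≡ 12086, 4573^256 ≡ 10480, 4573^512 ≡ 17398, 4573^1024 ≡ 719, 4573^2048 ≡ 152, 4573^4096 ≡ 5283.
4455 = 4096 + 256 + 64 + 32 + 4 + 2 + 1, so 4573^4455 ≡ 5283·10480·2276·17113·16735·8296·4573 ≡ 3953 (mod 17821).

3953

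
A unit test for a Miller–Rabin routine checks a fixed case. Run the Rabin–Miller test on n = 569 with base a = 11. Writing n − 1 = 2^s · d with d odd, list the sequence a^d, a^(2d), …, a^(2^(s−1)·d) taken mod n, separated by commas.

n − 1 = 568 = 2^3 · 71, so s = 3 and d = 71.
x_0 = 11^71 mod 569 = 493.
x_1 = 493^2 mod 569 = 86.
x_2 = 86^2 mod 569 = 568.

493, 86, 568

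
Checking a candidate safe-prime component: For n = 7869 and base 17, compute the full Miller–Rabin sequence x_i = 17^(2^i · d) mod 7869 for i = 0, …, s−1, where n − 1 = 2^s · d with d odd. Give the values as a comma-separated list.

1898, 6271

n − 1 = 7868 = 2^2 · 1967, so s = 2 and d = 1967.
x_0 = 17^1967 mod 7869 = 1898.
x_1 = 1898^2 mod 7869 = 6271.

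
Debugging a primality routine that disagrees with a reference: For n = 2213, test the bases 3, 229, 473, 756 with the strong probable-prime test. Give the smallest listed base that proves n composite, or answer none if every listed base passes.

n − 1 = 2212 = 2^2 · 553, so s = 2 and d = 553.
Base 3: x_0 = 3^553 mod 2213 = 1083. x_0 is neither 1 nor 2212, so continue squaring. x_1 = 1083^2 mod 2213 = 2212. x_1 ≡ −1, so 3 is not a witness.
Base 229: x_0 = 229^553 mod 2213 = 1083. x_0 is neither 1 nor 2212, so continue squaring. x_1 = 1083^2 mod 2213 = 2212. x_1 ≡ −1, so 229 is not a witness.
Base 473: x_0 = 473^553 mod 2213 = 1. x_0 = 1, so 473 is not a witness.
Base 756: x_0 = 756^553 mod 2213 = 1083. x_0 is neither 1 nor 2212, so continue squaring. x_1 = 1083^2 mod 2213 = 2212. x_1 ≡ −1, so 756 is not a witness.
No listed base is a witness for 2213.

none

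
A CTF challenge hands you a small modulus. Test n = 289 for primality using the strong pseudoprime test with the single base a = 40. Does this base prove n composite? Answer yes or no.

n − 1 = 288 = 2^5 · 9, so s = 5 and d = 9.
x_0 = 40^9 mod 289 = 249.
x_0 is neither 1 nor 288, so continue squaring.
x_1 = 249^2 mod 289 = 155.
x_2 = 155^2 mod 289 = 38.
x_3 = 38^2 mod 289 = 288.
x_3 ≡ −1, so 40 is not a witness.

no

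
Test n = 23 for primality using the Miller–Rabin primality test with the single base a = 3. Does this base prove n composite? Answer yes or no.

no

n − 1 = 22 = 2^1 · 11, so s = 1 and d = 11.
Repeated squaring mod 23: 3^1 ≡ 3, 3^2 ≡ 9, 3^4 ≡ 12, 3^8 ≡ 6.
11 = 8 + 2 + 1, so 3^11 ≡ 6·9·3 ≡ 1 (mod 23).
x_0 = 3^11 mod 23 = 1.
x_0 = 1, so 3 is not a witness.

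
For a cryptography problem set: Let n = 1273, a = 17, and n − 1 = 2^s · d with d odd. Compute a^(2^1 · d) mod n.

885

n − 1 = 1272 = 2^3 · 159, so s = 3 and d = 159.
Repeated squaring mod 1273: 17^1 ≡ 17, 17^2 ≡ 289, 17^4 ≡ 776, 17^8 ≡ 47, 17^16 ≡ 936, 17^32 ≡ 272, 17^64 ≡ 150, 17^128 ≡ 859.
159 = 128 + 16 + 8 + 4 + 2 + 1, so 17^159 ≡ 859·936·47·776·289·17 ≡ 1014 (mod 1273).
x_0 = 1014.
x_1 = 1014^2 mod 1273 = 885.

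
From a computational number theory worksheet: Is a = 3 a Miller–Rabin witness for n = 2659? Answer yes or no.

n − 1 = 2658 = 2^1 · 1329, so s = 1 and d = 1329.
x_0 = 3^1329 mod 2659 = 2658.
x_0 = 2658 ≡ −1, so 3 is not a witness.

no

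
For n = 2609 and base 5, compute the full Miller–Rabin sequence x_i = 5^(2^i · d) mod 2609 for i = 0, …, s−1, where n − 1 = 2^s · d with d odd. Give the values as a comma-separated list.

389, 2608, 1, 1

n − 1 = 2608 = 2^4 · 163, so s = 4 and d = 163.
x_0 = 5^163 mod 2609 = 389.
x_1 = 389^2 mod 2609 = 2608.
x_2 = 2608^2 mod 2609 = 1.
x_3 = 1^2 mod 2609 = 1.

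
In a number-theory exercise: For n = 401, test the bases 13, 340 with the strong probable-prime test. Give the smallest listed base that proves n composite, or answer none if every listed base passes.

none

n − 1 = 400 = 2^4 · 25, so s = 4 and d = 25.
Base 13: x_0 = 13^25 mod 401 = 202. x_0 is neither 1 nor 400, so continue squaring. x_1 = 202^2 mod 401 = 303. x_2 = 303^2 mod 401 = 381. x_3 = 381^2 mod 401 = 400. x_3 ≡ −1, so 13 is not a witness.
Base 340: x_0 = 340^25 mod 401 = 30. x_0 is neither 1 nor 400, so continue squaring. x_1 = 30^2 mod 401 = 98. x_2 = 98^2 mod 401 = 381. x_3 = 381^2 mod 401 = 400. x_3 ≡ −1, so 340 is not a witness.
No listed base is a witness for 401.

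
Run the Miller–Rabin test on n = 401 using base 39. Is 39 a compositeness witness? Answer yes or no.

no

n − 1 = 400 = 2^4 · 25, so s = 4 and d = 25.
Repeated squaring mod 401: 39^1 ≡ 39, 39^2 ≡ 318, 39^4 ≡ 72, 39^8 ≡ 372, 39^16 ≡ 39.
25 = 16 + 8 + 1, so 39^25 ≡ 39·372·39 ≡ 1 (mod 401).
x_0 = 39^25 mod 401 = 1.
x_0 = 1, so 39 is not a witness.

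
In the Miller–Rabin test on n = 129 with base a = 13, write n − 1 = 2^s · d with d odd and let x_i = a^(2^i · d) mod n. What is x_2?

52

n − 1 = 128 = 2^7 · 1, so s = 7 and d = 1.
x_0 = 13^1 mod 129 = 13.
x_1 = 13^2 mod 129 = 40.
x_2 = 40^2 mod 129 = 52.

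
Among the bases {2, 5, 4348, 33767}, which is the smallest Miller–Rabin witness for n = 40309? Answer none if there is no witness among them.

n − 1 = 40308 = 2^2 · 10077, so s = 2 and d = 10077.
Base 2: x_0 = 2^10077 mod 40309 = 2870. x_0 is neither 1 nor 40308, so continue squaring. x_1 = 2870^2 mod 40309 = 13864. Reached i = s−1 = 1 without hitting −1: 2 is a Miller–Rabin witness and 40309 is composite.
Base 5: x_0 = 5^10077 mod 40309 = 13028. x_0 is neither 1 nor 40308, so continue squaring. x_1 = 13028^2 mod 40309 = 27894. Reached i = s−1 = 1 without hitting −1: 5 is a Miller–Rabin witness and 40309 is composite.
Base 4348: x_0 = 4348^10077 mod 40309 = 38712. x_0 is neither 1 nor 40308, so continue squaring. x_1 = 38712^2 mod 40309 = 10942. Reached i = s−1 = 1 without hitting −1: 4348 is a Miller–Rabin witness and 40309 is composite.
Base 33767: x_0 = 33767^10077 mod 40309 = 20519. x_0 is neither 1 nor 40308, so continue squaring. x_1 = 20519^2 mod 40309 = 1856. Reached i = s−1 = 1 without hitting −1: 33767 is a Miller–Rabin witness and 40309 is composite.
The smallest witness among the given bases is 2.

2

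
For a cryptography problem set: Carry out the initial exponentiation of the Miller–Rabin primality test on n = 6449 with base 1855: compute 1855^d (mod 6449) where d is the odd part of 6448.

4242

n − 1 = 6448 = 2^4 · 403, so s = 4 and d = 403.
1855^403 mod 6449 = 4242.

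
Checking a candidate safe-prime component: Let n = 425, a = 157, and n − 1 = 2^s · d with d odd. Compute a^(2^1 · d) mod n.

n − 1 = 424 = 2^3 · 53, so s = 3 and d = 53.
x_0 = 157^53 mod 425 = 157.
x_1 = 157^2 mod 425 = 424.

424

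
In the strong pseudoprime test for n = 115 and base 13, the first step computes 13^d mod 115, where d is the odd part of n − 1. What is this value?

8

n − 1 = 114 = 2^1 · 57, so s = 1 and d = 57.
13^57 mod 115 = 8.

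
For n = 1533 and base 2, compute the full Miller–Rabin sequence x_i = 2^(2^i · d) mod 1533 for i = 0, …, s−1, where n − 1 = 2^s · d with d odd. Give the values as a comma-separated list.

32, 1024

n − 1 = 1532 = 2^2 · 383, so s = 2 and d = 383.
x_0 = 2^383 mod 1533 = 32.
x_1 = 32^2 mod 1533 = 1024.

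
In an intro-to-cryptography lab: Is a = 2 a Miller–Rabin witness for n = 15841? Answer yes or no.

n − 1 = 15840 = 2^5 · 495, so s = 5 and d = 495.
By repeated squaring, 2^495 ≡ 1 (mod 15841).
x_0 = 2^495 mod 15841 = 1.
x_0 = 1, so 2 is not a witness.

no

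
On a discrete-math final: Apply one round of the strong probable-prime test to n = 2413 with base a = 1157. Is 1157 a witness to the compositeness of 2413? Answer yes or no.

yes

n − 1 = 2412 = 2^2 · 603, so s = 2 and d = 603.
x_0 = 1157^603 mod 2413 = 571.
x_0 is neither 1 nor 2412, so continue squaring.
x_1 = 571^2 mod 2413 = 286.
Reached i = s−1 = 1 without hitting −1: 1157 is a Miller–Rabin witness and 2413 is composite.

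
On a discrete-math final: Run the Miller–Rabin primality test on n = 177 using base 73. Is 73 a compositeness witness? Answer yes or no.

n − 1 = 176 = 2^4 · 11, so s = 4 and d = 11.
x_0 = 73^11 mod 177 = 172.
x_0 is neither 1 nor 176, so continue squaring.
x_1 = 172^2 mod 177 = 25.
x_2 = 25^2 mod 177 = 94.
x_3 = 94^2 mod 177 = 163.
Reached i = s−1 = 3 without hitting −1: 73 is a Miller–Rabin witness and 177 is composite.

yes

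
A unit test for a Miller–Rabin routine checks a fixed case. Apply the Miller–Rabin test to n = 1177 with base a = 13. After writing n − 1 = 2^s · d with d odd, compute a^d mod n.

656

n − 1 = 1176 = 2^3 · 147, so s = 3 and d = 147.
Repeated squaring mod 1177: 13^1 ≡ 13, 13^2 ≡ 169, 13^4 ≡ 313, 13^8 ≡ 278, 13^16 ≡ 779, 13^32 ≡ 686, 13^64 ≡ 973, 13^128 ≡ 421.
147 = 128 + 16 + 2 + 1, so 13^147 ≡ 421·779·169·13 ≡ 656 (mod 1177).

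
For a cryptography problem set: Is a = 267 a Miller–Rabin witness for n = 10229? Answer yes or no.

yes

n − 1 = 10228 = 2^2 · 2557, so s = 2 and d = 2557.
Repeated squaring mod 10229: 267^1 ≡ 267, 267^2 ≡ 9915, 267^4 ≡ 6535, 267^8 ≡ 150, 267^16 ≡ 2042, 267^32 ≡ 6561, 267^64 ≡ 3089, 267^128 ≡ 8493, 267^256 ≡ 6370, 267^512 ≡ 8686, 267^1024 ≡ 7721, 267^2048 ≡ 9458.
2557 = 2048 + 256 + 128 + 64 + 32 + 16 + 8 + 4 + 1, so 267^2557 ≡ 9458·6370·8493·3089·6561·2042·150·6535·267 ≡ 4858 (mod 10229).
x_0 = 267^2557 mod 10229 = 4858.
x_0 is neither 1 nor 10228, so continue squaring.
x_1 = 4858^2 mod 10229 = 1861.
Reached i = s−1 = 1 without hitting −1: 267 is a Miller–Rabin witness and 10229 is composite.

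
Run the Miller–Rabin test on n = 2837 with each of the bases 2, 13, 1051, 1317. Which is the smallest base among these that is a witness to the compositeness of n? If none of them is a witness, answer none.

none

n − 1 = 2836 = 2^2 · 709, so s = 2 and d = 709.
Base 2: x_0 = 2^709 mod 2837 = 416. x_0 is neither 1 nor 2836, so continue squaring. x_1 = 416^2 mod 2837 = 2836. x_1 ≡ −1, so 2 is not a witness.
Base 13: x_0 = 13^709 mod 2837 = 1. x_0 = 1, so 13 is not a witness.
Base 1051: x_0 = 1051^709 mod 2837 = 2421. x_0 is neither 1 nor 2836, so continue squaring. x_1 = 2421^2 mod 2837 = 2836. x_1 ≡ −1, so 1051 is not a witness.
Base 1317: x_0 = 1317^709 mod 2837 = 2421. x_0 is neither 1 nor 2836, so continue squaring. x_1 = 2421^2 mod 2837 = 2836. x_1 ≡ −1, so 1317 is not a witness.
No listed base is a witness for 2837.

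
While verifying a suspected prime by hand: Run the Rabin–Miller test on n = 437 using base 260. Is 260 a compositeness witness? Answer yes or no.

yes

n − 1 = 436 = 2^2 · 109, so s = 2 and d = 109.
x_0 = 260^109 mod 437 = 355.
x_0 is neither 1 nor 436, so continue squaring.
x_1 = 355^2 mod 437 = 169.
Reached i = s−1 = 1 without hitting −1: 260 is a Miller–Rabin witness and 437 is composite.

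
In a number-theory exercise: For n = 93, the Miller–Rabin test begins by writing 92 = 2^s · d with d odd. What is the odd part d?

Halving: 92 → 46 → 23; 23 is odd.
So 92 = 2^2 · 23.

23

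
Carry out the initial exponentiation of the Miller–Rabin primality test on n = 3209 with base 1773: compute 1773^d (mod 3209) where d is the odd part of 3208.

2188

n − 1 = 3208 = 2^3 · 401, so s = 3 and d = 401.
1773^401 mod 3209 = 2188.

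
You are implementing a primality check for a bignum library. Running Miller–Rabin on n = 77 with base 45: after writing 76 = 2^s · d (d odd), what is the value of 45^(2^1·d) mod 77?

23

n − 1 = 76 = 2^2 · 19, so s = 2 and d = 19.
x_0 = 45^19 mod 77 = 45.
x_1 = 45^2 mod 77 = 23.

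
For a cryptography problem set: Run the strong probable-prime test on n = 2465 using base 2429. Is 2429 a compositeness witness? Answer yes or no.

n − 1 = 2464 = 2^5 · 77, so s = 5 and d = 77.
x_0 = 2429^77 mod 2465 = 869.
x_0 is neither 1 nor 2464, so continue squaring.
x_1 = 869^2 mod 2465 = 871.
x_2 = 871^2 mod 2465 = 1886.
x_3 = 1886^2 mod 2465 = 1.
x_3 = 1 but x_2 ≠ ±1, a nontrivial square root of 1 — 2429 is a witness and 2465 is composite.

yes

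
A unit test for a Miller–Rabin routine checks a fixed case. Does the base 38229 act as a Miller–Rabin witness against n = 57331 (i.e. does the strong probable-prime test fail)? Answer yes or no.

n − 1 = 57330 = 2^1 · 28665, so s = 1 and d = 28665.
x_0 = 38229^28665 mod 57331 = 57330.
x_0 = 57330 ≡ −1, so 38229 is not a witness.

no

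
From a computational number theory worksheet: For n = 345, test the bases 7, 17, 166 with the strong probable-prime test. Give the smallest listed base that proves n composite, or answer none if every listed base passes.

7

n − 1 = 344 = 2^3 · 43, so s = 3 and d = 43.
Base 7: x_0 = 7^43 mod 345 = 148. x_0 is neither 1 nor 344, so continue squaring. x_1 = 148^2 mod 345 = 169. x_2 = 169^2 mod 345 = 271. Reached i = s−1 = 2 without hitting −1: 7 is a Miller–Rabin witness and 345 is composite.
Base 17: x_0 = 17^43 mod 345 = 203. x_0 is neither 1 nor 344, so continue squaring. x_1 = 203^2 mod 345 = 154. x_2 = 154^2 mod 345 = 256. Reached i = s−1 = 2 without hitting −1: 17 is a Miller–Rabin witness and 345 is composite.
Base 166: x_0 = 166^43 mod 345 = 106. x_0 is neither 1 nor 344, so continue squaring. x_1 = 106^2 mod 345 = 196. x_2 = 196^2 mod 345 = 121. Reached i = s−1 = 2 without hitting −1: 166 is a Miller–Rabin witness and 345 is composite.
The smallest witness among the given bases is 7.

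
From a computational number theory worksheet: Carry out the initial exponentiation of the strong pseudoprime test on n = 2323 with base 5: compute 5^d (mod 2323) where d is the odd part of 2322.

2200

n − 1 = 2322 = 2^1 · 1161, so s = 1 and d = 1161.
Repeated squaring mod 2323: 5^1 ≡ 5, 5^2 ≡ 25, 5^4 ≡ 625, 5^8 ≡ 361, 5^16 ≡ 233, 5^32 ≡ 860, 5^64 ≡ 886, 5^128 ≡ 2145, 5^256 ≡ 1485, 5^512 ≡ 698, 5^1024 ≡ 1697.
1161 = 1024 + 128 + 8 + 1, so 5^1161 ≡ 1697·2145·361·5 ≡ 2200 (mod 2323).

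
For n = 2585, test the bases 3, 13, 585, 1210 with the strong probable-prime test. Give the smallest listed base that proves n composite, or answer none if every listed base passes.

3

n − 1 = 2584 = 2^3 · 323, so s = 3 and d = 323.
Base 3: x_0 = 3^323 mod 2585 = 2447. x_0 is neither 1 nor 2584, so continue squaring. x_1 = 2447^2 mod 2585 = 949. x_2 = 949^2 mod 2585 = 1021. Reached i = s−1 = 2 without hitting −1: 3 is a Miller–Rabin witness and 2585 is composite.
Base 13: x_0 = 13^323 mod 2585 = 107. x_0 is neither 1 nor 2584, so continue squaring. x_1 = 107^2 mod 2585 = 1109. x_2 = 1109^2 mod 2585 = 2006. Reached i = s−1 = 2 without hitting −1: 13 is a Miller–Rabin witness and 2585 is composite.
Base 585: x_0 = 585^323 mod 2585 = 2230. x_0 is neither 1 nor 2584, so continue squaring. x_1 = 2230^2 mod 2585 = 1945. x_2 = 1945^2 mod 2585 = 1170. Reached i = s−1 = 2 without hitting −1: 585 is a Miller–Rabin witness and 2585 is composite.
Base 1210: x_0 = 1210^323 mod 2585 = 1210. x_0 is neither 1 nor 2584, so continue squaring. x_1 = 1210^2 mod 2585 = 990. x_2 = 990^2 mod 2585 = 385. Reached i = s−1 = 2 without hitting −1: 1210 is a Miller–Rabin witness and 2585 is composite.
The smallest witness among the given bases is 3.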